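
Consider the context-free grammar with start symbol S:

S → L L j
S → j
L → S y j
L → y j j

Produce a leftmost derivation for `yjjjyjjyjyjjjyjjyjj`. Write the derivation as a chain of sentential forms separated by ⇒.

S ⇒ LLj ⇒ yjjLj ⇒ yjjSyjj ⇒ yjjLLjyjj ⇒ yjjSyjLjyjj ⇒ yjjjyjLjyjj ⇒ yjjjyjSyjjyjj ⇒ yjjjyjLLjyjjyjj ⇒ yjjjyjSyjLjyjjyjj ⇒ yjjjyjjyjLjyjjyjj ⇒ yjjjyjjyjyjjjyjjyjj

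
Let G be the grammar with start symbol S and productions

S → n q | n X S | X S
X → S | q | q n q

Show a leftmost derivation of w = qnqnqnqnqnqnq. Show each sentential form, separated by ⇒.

S ⇒ XS ⇒ SS ⇒ XSS ⇒ qSS ⇒ qnXSS ⇒ qnqSS ⇒ qnqnXSS ⇒ qnqnqSS ⇒ qnqnqnXSS ⇒ qnqnqnqnqSS ⇒ qnqnqnqnqnqS ⇒ qnqnqnqnqnqnq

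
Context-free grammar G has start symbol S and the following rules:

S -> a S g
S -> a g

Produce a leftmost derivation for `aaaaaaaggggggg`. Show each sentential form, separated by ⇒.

S ⇒ aSg ⇒ aaSgg ⇒ aaaSggg ⇒ aaaaSgggg ⇒ aaaaaSggggg ⇒ aaaaaaSgggggg ⇒ aaaaaaaggggggg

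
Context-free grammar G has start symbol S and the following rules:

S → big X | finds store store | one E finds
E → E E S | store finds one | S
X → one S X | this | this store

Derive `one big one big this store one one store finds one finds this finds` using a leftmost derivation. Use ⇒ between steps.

S ⇒ one E finds ⇒ one S finds ⇒ one big X finds ⇒ one big one S X finds ⇒ one big one big X X finds ⇒ one big one big this store X finds ⇒ one big one big this store one S X finds ⇒ one big one big this store one one E finds X finds ⇒ one big one big this store one one store finds one finds X finds ⇒ one big one big this store one one store finds one finds this finds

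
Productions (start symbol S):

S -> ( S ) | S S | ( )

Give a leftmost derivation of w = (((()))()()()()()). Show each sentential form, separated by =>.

S => (S)   [S -> ( S )]
(S) => (SS)   [S -> S S]
(SS) => (SSS)   [S -> S S]
(SSS) => (SSSS)   [S -> S S]
(SSSS) => (SSSSS)   [S -> S S]
(SSSSS) => (SSSSSS)   [S -> S S]
(SSSSSS) => ((S)SSSSS)   [S -> ( S )]
((S)SSSSS) => (((S))SSSSS)   [S -> ( S )]
(((S))SSSSS) => (((()))SSSSS)   [S -> ( )]
(((()))SSSSS) => (((()))()SSSS)   [S -> ( )]
(((()))()SSSS) => (((()))()()SSS)   [S -> ( )]
(((()))()()SSS) => (((()))()()()SS)   [S -> ( )]
(((()))()()()SS) => (((()))()()()()S)   [S -> ( )]
(((()))()()()()S) => (((()))()()()()())   [S -> ( )]

S => (S) => (SS) => (SSS) => (SSSS) => (SSSSS) => (SSSSSS) => ((S)SSSSS) => (((S))SSSSS) => (((()))SSSSS) => (((()))()SSSS) => (((()))()()SSS) => (((()))()()()SS) => (((()))()()()()S) => (((()))()()()()())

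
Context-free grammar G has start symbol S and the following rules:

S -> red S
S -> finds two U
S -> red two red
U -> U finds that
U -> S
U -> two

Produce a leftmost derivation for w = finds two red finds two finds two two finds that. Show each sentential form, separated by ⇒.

S ⇒ finds two U ⇒ finds two U finds that ⇒ finds two S finds that ⇒ finds two red S finds that ⇒ finds two red finds two U finds that ⇒ finds two red finds two S finds that ⇒ finds two red finds two finds two U finds that ⇒ finds two red finds two finds two two finds that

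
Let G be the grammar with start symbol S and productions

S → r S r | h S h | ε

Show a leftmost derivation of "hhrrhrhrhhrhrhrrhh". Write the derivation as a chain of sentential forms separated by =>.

S=>hSh=>hhShh=>hhrSrhh=>hhrrSrrhh=>hhrrhShrrhh=>hhrrhrSrhrrhh=>hhrrhrhShrhrrhh=>hhrrhrhrSrhrhrrhh=>hhrrhrhrhShrhrhrrhh=>hhrrhrhrhhrhrhrrhh

S => hSh   [S → h S h]
hSh => hhShh   [S → h S h]
hhShh => hhrSrhh   [S → r S r]
hhrSrhh => hhrrSrrhh   [S → r S r]
hhrrSrrhh => hhrrhShrrhh   [S → h S h]
hhrrhShrrhh => hhrrhrSrhrrhh   [S → r S r]
hhrrhrSrhrrhh => hhrrhrhShrhrrhh   [S → h S h]
hhrrhrhShrhrrhh => hhrrhrhrSrhrhrrhh   [S → r S r]
hhrrhrhrSrhrhrrhh => hhrrhrhrhShrhrhrrhh   [S → h S h]
hhrrhrhrhShrhrhrrhh => hhrrhrhrhhrhrhrrhh   [S → ε]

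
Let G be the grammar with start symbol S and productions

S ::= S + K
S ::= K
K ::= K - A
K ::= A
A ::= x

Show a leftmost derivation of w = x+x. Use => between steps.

S => S+K => K+K => A+K => x+K => x+A => x+x

S => S+K   [S ::= S + K]
S+K => K+K   [S ::= K]
K+K => A+K   [K ::= A]
A+K => x+K   [A ::= x]
x+K => x+A   [K ::= A]
x+A => x+x   [A ::= x]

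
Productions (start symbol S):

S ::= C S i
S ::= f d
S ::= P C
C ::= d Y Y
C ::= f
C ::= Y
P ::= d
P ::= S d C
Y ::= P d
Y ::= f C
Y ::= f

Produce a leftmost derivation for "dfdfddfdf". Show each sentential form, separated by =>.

S=>PC=>dC=>dY=>dfC=>dfdYY=>dfdPdY=>dfdSdCdY=>dfdfddCdY=>dfdfddfdY=>dfdfddfdf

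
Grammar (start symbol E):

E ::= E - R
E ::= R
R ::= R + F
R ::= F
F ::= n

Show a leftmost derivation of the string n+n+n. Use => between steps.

E => R   [E ::= R]
R => R+F   [R ::= R + F]
R+F => R+F+F   [R ::= R + F]
R+F+F => F+F+F   [R ::= F]
F+F+F => n+F+F   [F ::= n]
n+F+F => n+n+F   [F ::= n]
n+n+F => n+n+n   [F ::= n]

E => R => R+F => R+F+F => F+F+F => n+F+F => n+n+F => n+n+n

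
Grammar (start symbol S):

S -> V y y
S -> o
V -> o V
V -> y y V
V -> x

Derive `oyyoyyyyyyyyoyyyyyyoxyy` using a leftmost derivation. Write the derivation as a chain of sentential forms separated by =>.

S=>Vyy=>oVyy=>oyyVyy=>oyyoVyy=>oyyoyyVyy=>oyyoyyyyVyy=>oyyoyyyyyyVyy=>oyyoyyyyyyyyVyy=>oyyoyyyyyyyyoVyy=>oyyoyyyyyyyyoyyVyy=>oyyoyyyyyyyyoyyyyVyy=>oyyoyyyyyyyyoyyyyyyVyy=>oyyoyyyyyyyyoyyyyyyoVyy=>oyyoyyyyyyyyoyyyyyyoxyy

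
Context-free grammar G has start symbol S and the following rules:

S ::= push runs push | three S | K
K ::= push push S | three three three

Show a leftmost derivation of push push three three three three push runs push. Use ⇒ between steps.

S ⇒ K ⇒ push push S ⇒ push push three S ⇒ push push three three S ⇒ push push three three three S ⇒ push push three three three three S ⇒ push push three three three three push runs push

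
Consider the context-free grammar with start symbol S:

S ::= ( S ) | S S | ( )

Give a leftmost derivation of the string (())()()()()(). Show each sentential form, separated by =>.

S => SS   [S ::= S S]
SS => SSS   [S ::= S S]
SSS => (S)SS   [S ::= ( S )]
(S)SS => (())SS   [S ::= ( )]
(())SS => (())SSS   [S ::= S S]
(())SSS => (())SSSS   [S ::= S S]
(())SSSS => (())SSSSS   [S ::= S S]
(())SSSSS => (())()SSSS   [S ::= ( )]
(())()SSSS => (())()()SSS   [S ::= ( )]
(())()()SSS => (())()()()SS   [S ::= ( )]
(())()()()SS => (())()()()()S   [S ::= ( )]
(())()()()()S => (())()()()()()   [S ::= ( )]

S=>SS=>SSS=>(S)SS=>(())SS=>(())SSS=>(())SSSS=>(())SSSSS=>(())()SSSS=>(())()()SSS=>(())()()()SS=>(())()()()()S=>(())()()()()()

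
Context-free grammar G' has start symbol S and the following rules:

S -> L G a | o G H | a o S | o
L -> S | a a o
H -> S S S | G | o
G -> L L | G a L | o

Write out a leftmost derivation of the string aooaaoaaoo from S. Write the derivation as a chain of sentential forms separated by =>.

S => aoS => aooGH => aooLLH => aooaaoLH => aooaaoaaoH => aooaaoaaoo

S => aoS   [S -> a o S]
aoS => aooGH   [S -> o G H]
aooGH => aooLLH   [G -> L L]
aooLLH => aooaaoLH   [L -> a a o]
aooaaoLH => aooaaoaaoH   [L -> a a o]
aooaaoaaoH => aooaaoaaoo   [H -> o]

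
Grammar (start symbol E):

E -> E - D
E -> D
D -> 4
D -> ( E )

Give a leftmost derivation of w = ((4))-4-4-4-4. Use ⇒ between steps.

E ⇒ E-D ⇒ E-D-D ⇒ E-D-D-D ⇒ E-D-D-D-D ⇒ D-D-D-D-D ⇒ (E)-D-D-D-D ⇒ (D)-D-D-D-D ⇒ ((E))-D-D-D-D ⇒ ((D))-D-D-D-D ⇒ ((4))-D-D-D-D ⇒ ((4))-4-D-D-D ⇒ ((4))-4-4-D-D ⇒ ((4))-4-4-4-D ⇒ ((4))-4-4-4-4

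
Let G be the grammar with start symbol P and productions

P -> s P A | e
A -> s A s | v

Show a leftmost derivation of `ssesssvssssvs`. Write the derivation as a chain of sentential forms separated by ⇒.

P ⇒ sPA ⇒ ssPAA ⇒ sseAA ⇒ ssesAsA ⇒ ssessAssA ⇒ ssesssAsssA ⇒ ssesssvsssA ⇒ ssesssvssssAs ⇒ ssesssvssssvs

P ⇒ sPA   [P -> s P A]
sPA ⇒ ssPAA   [P -> s P A]
ssPAA ⇒ sseAA   [P -> e]
sseAA ⇒ ssesAsA   [A -> s A s]
ssesAsA ⇒ ssessAssA   [A -> s A s]
ssessAssA ⇒ ssesssAsssA   [A -> s A s]
ssesssAsssA ⇒ ssesssvsssA   [A -> v]
ssesssvsssA ⇒ ssesssvssssAs   [A -> s A s]
ssesssvssssAs ⇒ ssesssvssssvs   [A -> v]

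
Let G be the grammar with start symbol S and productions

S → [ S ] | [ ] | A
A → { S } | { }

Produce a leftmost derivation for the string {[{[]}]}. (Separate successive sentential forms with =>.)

S => A   [S → A]
A => {S}   [A → { S }]
{S} => {[S]}   [S → [ S ]]
{[S]} => {[A]}   [S → A]
{[A]} => {[{S}]}   [A → { S }]
{[{S}]} => {[{[]}]}   [S → [ ]]

S=>A=>{S}=>{[S]}=>{[A]}=>{[{S}]}=>{[{[]}]}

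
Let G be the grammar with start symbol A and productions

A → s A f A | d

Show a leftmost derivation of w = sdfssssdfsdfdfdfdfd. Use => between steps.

A=>sAfA=>sdfA=>sdfsAfA=>sdfssAfAfA=>sdfsssAfAfAfA=>sdfssssAfAfAfAfA=>sdfssssdfAfAfAfA=>sdfssssdfsAfAfAfAfA=>sdfssssdfsdfAfAfAfA=>sdfssssdfsdfdfAfAfA=>sdfssssdfsdfdfdfAfA=>sdfssssdfsdfdfdfdfA=>sdfssssdfsdfdfdfdfd

A => sAfA   [A → s A f A]
sAfA => sdfA   [A → d]
sdfA => sdfsAfA   [A → s A f A]
sdfsAfA => sdfssAfAfA   [A → s A f A]
sdfssAfAfA => sdfsssAfAfAfA   [A → s A f A]
sdfsssAfAfAfA => sdfssssAfAfAfAfA   [A → s A f A]
sdfssssAfAfAfAfA => sdfssssdfAfAfAfA   [A → d]
sdfssssdfAfAfAfA => sdfssssdfsAfAfAfAfA   [A → s A f A]
sdfssssdfsAfAfAfAfA => sdfssssdfsdfAfAfAfA   [A → d]
sdfssssdfsdfAfAfAfA => sdfssssdfsdfdfAfAfA   [A → d]
sdfssssdfsdfdfAfAfA => sdfssssdfsdfdfdfAfA   [A → d]
sdfssssdfsdfdfdfAfA => sdfssssdfsdfdfdfdfA   [A → d]
sdfssssdfsdfdfdfdfA => sdfssssdfsdfdfdfdfd   [A → d]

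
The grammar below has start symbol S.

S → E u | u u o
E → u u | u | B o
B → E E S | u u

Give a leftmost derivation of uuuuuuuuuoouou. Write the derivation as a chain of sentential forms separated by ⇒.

S ⇒ Eu   [S → E u]
Eu ⇒ Bou   [E → B o]
Bou ⇒ EESou   [B → E E S]
EESou ⇒ uuESou   [E → u u]
uuESou ⇒ uuuuSou   [E → u u]
uuuuSou ⇒ uuuuEuou   [S → E u]
uuuuEuou ⇒ uuuuBouou   [E → B o]
uuuuBouou ⇒ uuuuEESouou   [B → E E S]
uuuuEESouou ⇒ uuuuuESouou   [E → u]
uuuuuESouou ⇒ uuuuuuuSouou   [E → u u]
uuuuuuuSouou ⇒ uuuuuuuuuoouou   [S → u u o]

S ⇒ Eu ⇒ Bou ⇒ EESou ⇒ uuESou ⇒ uuuuSou ⇒ uuuuEuou ⇒ uuuuBouou ⇒ uuuuEESouou ⇒ uuuuuESouou ⇒ uuuuuuuSouou ⇒ uuuuuuuuuoouou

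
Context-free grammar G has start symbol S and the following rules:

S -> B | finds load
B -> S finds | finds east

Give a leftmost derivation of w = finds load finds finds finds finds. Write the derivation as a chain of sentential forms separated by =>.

S => B   [S -> B]
B => S finds   [B -> S finds]
S finds => B finds   [S -> B]
B finds => S finds finds   [B -> S finds]
S finds finds => B finds finds   [S -> B]
B finds finds => S finds finds finds   [B -> S finds]
S finds finds finds => B finds finds finds   [S -> B]
B finds finds finds => S finds finds finds finds   [B -> S finds]
S finds finds finds finds => finds load finds finds finds finds   [S -> finds load]

S => B => S finds => B finds => S finds finds => B finds finds => S finds finds finds => B finds finds finds => S finds finds finds finds => finds load finds finds finds finds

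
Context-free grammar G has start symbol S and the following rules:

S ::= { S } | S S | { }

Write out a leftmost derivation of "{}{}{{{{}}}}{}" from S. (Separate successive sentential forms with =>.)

S => SS => SSS => SSSS => {}SSS => {}{}SS => {}{}{S}S => {}{}{{S}}S => {}{}{{{S}}}S => {}{}{{{{}}}}S => {}{}{{{{}}}}{}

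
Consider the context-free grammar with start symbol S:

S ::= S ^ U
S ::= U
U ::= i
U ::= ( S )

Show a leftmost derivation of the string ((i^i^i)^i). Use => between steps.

S => U   [S ::= U]
U => (S)   [U ::= ( S )]
(S) => (S^U)   [S ::= S ^ U]
(S^U) => (U^U)   [S ::= U]
(U^U) => ((S)^U)   [U ::= ( S )]
((S)^U) => ((S^U)^U)   [S ::= S ^ U]
((S^U)^U) => ((S^U^U)^U)   [S ::= S ^ U]
((S^U^U)^U) => ((U^U^U)^U)   [S ::= U]
((U^U^U)^U) => ((i^U^U)^U)   [U ::= i]
((i^U^U)^U) => ((i^i^U)^U)   [U ::= i]
((i^i^U)^U) => ((i^i^i)^U)   [U ::= i]
((i^i^i)^U) => ((i^i^i)^i)   [U ::= i]

S => U => (S) => (S^U) => (U^U) => ((S)^U) => ((S^U)^U) => ((S^U^U)^U) => ((U^U^U)^U) => ((i^U^U)^U) => ((i^i^U)^U) => ((i^i^i)^U) => ((i^i^i)^i)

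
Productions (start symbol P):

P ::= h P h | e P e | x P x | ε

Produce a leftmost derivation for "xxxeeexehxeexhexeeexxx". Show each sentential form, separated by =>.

P => xPx   [P ::= x P x]
xPx => xxPxx   [P ::= x P x]
xxPxx => xxxPxxx   [P ::= x P x]
xxxPxxx => xxxePexxx   [P ::= e P e]
xxxePexxx => xxxeePeexxx   [P ::= e P e]
xxxeePeexxx => xxxeeePeeexxx   [P ::= e P e]
xxxeeePeeexxx => xxxeeexPxeeexxx   [P ::= x P x]
xxxeeexPxeeexxx => xxxeeexePexeeexxx   [P ::= e P e]
xxxeeexePexeeexxx => xxxeeexehPhexeeexxx   [P ::= h P h]
xxxeeexehPhexeeexxx => xxxeeexehxPxhexeeexxx   [P ::= x P x]
xxxeeexehxPxhexeeexxx => xxxeeexehxePexhexeeexxx   [P ::= e P e]
xxxeeexehxePexhexeeexxx => xxxeeexehxeexhexeeexxx   [P ::= ε]

P => xPx => xxPxx => xxxPxxx => xxxePexxx => xxxeePeexxx => xxxeeePeeexxx => xxxeeexPxeeexxx => xxxeeexePexeeexxx => xxxeeexehPhexeeexxx => xxxeeexehxPxhexeeexxx => xxxeeexehxePexhexeeexxx => xxxeeexehxeexhexeeexxx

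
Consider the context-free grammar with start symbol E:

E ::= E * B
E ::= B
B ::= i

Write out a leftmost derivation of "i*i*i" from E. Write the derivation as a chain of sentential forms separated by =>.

E => E*B   [E ::= E * B]
E*B => E*B*B   [E ::= E * B]
E*B*B => B*B*B   [E ::= B]
B*B*B => i*B*B   [B ::= i]
i*B*B => i*i*B   [B ::= i]
i*i*B => i*i*i   [B ::= i]

E => E*B => E*B*B => B*B*B => i*B*B => i*i*B => i*i*i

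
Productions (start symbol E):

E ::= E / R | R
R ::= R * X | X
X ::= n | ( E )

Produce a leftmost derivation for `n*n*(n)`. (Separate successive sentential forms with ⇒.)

E ⇒ R ⇒ R*X ⇒ R*X*X ⇒ X*X*X ⇒ n*X*X ⇒ n*n*X ⇒ n*n*(E) ⇒ n*n*(R) ⇒ n*n*(X) ⇒ n*n*(n)

E ⇒ R   [E ::= R]
R ⇒ R*X   [R ::= R * X]
R*X ⇒ R*X*X   [R ::= R * X]
R*X*X ⇒ X*X*X   [R ::= X]
X*X*X ⇒ n*X*X   [X ::= n]
n*X*X ⇒ n*n*X   [X ::= n]
n*n*X ⇒ n*n*(E)   [X ::= ( E )]
n*n*(E) ⇒ n*n*(R)   [E ::= R]
n*n*(R) ⇒ n*n*(X)   [R ::= X]
n*n*(X) ⇒ n*n*(n)   [X ::= n]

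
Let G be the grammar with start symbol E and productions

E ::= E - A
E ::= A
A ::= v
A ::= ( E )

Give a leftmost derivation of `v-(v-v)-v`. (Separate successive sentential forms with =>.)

E => E-A => E-A-A => A-A-A => v-A-A => v-(E)-A => v-(E-A)-A => v-(A-A)-A => v-(v-A)-A => v-(v-v)-A => v-(v-v)-v

E => E-A   [E ::= E - A]
E-A => E-A-A   [E ::= E - A]
E-A-A => A-A-A   [E ::= A]
A-A-A => v-A-A   [A ::= v]
v-A-A => v-(E)-A   [A ::= ( E )]
v-(E)-A => v-(E-A)-A   [E ::= E - A]
v-(E-A)-A => v-(A-A)-A   [E ::= A]
v-(A-A)-A => v-(v-A)-A   [A ::= v]
v-(v-A)-A => v-(v-v)-A   [A ::= v]
v-(v-v)-A => v-(v-v)-v   [A ::= v]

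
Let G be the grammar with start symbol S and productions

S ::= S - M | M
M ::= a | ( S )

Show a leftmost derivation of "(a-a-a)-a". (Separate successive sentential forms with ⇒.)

S ⇒ S-M ⇒ M-M ⇒ (S)-M ⇒ (S-M)-M ⇒ (S-M-M)-M ⇒ (M-M-M)-M ⇒ (a-M-M)-M ⇒ (a-a-M)-M ⇒ (a-a-a)-M ⇒ (a-a-a)-a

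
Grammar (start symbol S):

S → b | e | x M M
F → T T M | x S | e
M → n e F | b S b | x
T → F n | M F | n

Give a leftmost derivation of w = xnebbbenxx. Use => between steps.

S => xMM => xneFM => xneTTMM => xneMFTMM => xnebSbFTMM => xnebbbFTMM => xnebbbeTMM => xnebbbenMM => xnebbbenxM => xnebbbenxx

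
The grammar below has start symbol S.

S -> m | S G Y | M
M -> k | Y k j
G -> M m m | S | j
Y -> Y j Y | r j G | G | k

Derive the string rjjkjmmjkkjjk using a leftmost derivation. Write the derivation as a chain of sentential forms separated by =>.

S => SGY   [S -> S G Y]
SGY => MGY   [S -> M]
MGY => YkjGY   [M -> Y k j]
YkjGY => YjYkjGY   [Y -> Y j Y]
YjYkjGY => rjGjYkjGY   [Y -> r j G]
rjGjYkjGY => rjMmmjYkjGY   [G -> M m m]
rjMmmjYkjGY => rjYkjmmjYkjGY   [M -> Y k j]
rjYkjmmjYkjGY => rjGkjmmjYkjGY   [Y -> G]
rjGkjmmjYkjGY => rjjkjmmjYkjGY   [G -> j]
rjjkjmmjYkjGY => rjjkjmmjkkjGY   [Y -> k]
rjjkjmmjkkjGY => rjjkjmmjkkjjY   [G -> j]
rjjkjmmjkkjjY => rjjkjmmjkkjjk   [Y -> k]

S=>SGY=>MGY=>YkjGY=>YjYkjGY=>rjGjYkjGY=>rjMmmjYkjGY=>rjYkjmmjYkjGY=>rjGkjmmjYkjGY=>rjjkjmmjYkjGY=>rjjkjmmjkkjGY=>rjjkjmmjkkjjY=>rjjkjmmjkkjjk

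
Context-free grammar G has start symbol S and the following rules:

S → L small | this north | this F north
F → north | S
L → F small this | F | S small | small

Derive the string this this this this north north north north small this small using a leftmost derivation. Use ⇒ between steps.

S ⇒ L small ⇒ F small this small ⇒ S small this small ⇒ this F north small this small ⇒ this S north small this small ⇒ this this F north north small this small ⇒ this this S north north small this small ⇒ this this this F north north north small this small ⇒ this this this S north north north small this small ⇒ this this this this north north north north small this small

S ⇒ L small   [S → L small]
L small ⇒ F small this small   [L → F small this]
F small this small ⇒ S small this small   [F → S]
S small this small ⇒ this F north small this small   [S → this F north]
this F north small this small ⇒ this S north small this small   [F → S]
this S north small this small ⇒ this this F north north small this small   [S → this F north]
this this F north north small this small ⇒ this this S north north small this small   [F → S]
this this S north north small this small ⇒ this this this F north north north small this small   [S → this F north]
this this this F north north north small this small ⇒ this this this S north north north small this small   [F → S]
this this this S north north north small this small ⇒ this this this this north north north north small this small   [S → this north]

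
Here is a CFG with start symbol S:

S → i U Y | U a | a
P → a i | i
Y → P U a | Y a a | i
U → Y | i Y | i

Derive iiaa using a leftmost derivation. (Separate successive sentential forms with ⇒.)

S⇒Ua⇒Ya⇒PUaa⇒iUaa⇒iYaa⇒iiaa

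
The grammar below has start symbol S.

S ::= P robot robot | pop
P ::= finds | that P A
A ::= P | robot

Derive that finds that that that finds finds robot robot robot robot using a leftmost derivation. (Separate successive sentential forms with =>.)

S => P robot robot   [S ::= P robot robot]
P robot robot => that P A robot robot   [P ::= that P A]
that P A robot robot => that finds A robot robot   [P ::= finds]
that finds A robot robot => that finds P robot robot   [A ::= P]
that finds P robot robot => that finds that P A robot robot   [P ::= that P A]
that finds that P A robot robot => that finds that that P A A robot robot   [P ::= that P A]
that finds that that P A A robot robot => that finds that that that P A A A robot robot   [P ::= that P A]
that finds that that that P A A A robot robot => that finds that that that finds A A A robot robot   [P ::= finds]
that finds that that that finds A A A robot robot => that finds that that that finds P A A robot robot   [A ::= P]
that finds that that that finds P A A robot robot => that finds that that that finds finds A A robot robot   [P ::= finds]
that finds that that that finds finds A A robot robot => that finds that that that finds finds robot A robot robot   [A ::= robot]
that finds that that that finds finds robot A robot robot => that finds that that that finds finds robot robot robot robot   [A ::= robot]

S => P robot robot => that P A robot robot => that finds A robot robot => that finds P robot robot => that finds that P A robot robot => that finds that that P A A robot robot => that finds that that that P A A A robot robot => that finds that that that finds A A A robot robot => that finds that that that finds P A A robot robot => that finds that that that finds finds A A robot robot => that finds that that that finds finds robot A robot robot => that finds that that that finds finds robot robot robot robot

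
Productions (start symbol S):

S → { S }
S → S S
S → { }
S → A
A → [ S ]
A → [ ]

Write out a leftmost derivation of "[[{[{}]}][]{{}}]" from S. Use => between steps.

S => A   [S → A]
A => [S]   [A → [ S ]]
[S] => [SS]   [S → S S]
[SS] => [SSS]   [S → S S]
[SSS] => [ASS]   [S → A]
[ASS] => [[S]SS]   [A → [ S ]]
[[S]SS] => [[{S}]SS]   [S → { S }]
[[{S}]SS] => [[{A}]SS]   [S → A]
[[{A}]SS] => [[{[S]}]SS]   [A → [ S ]]
[[{[S]}]SS] => [[{[{}]}]SS]   [S → { }]
[[{[{}]}]SS] => [[{[{}]}]AS]   [S → A]
[[{[{}]}]AS] => [[{[{}]}][]S]   [A → [ ]]
[[{[{}]}][]S] => [[{[{}]}][]{S}]   [S → { S }]
[[{[{}]}][]{S}] => [[{[{}]}][]{{}}]   [S → { }]

S=>A=>[S]=>[SS]=>[SSS]=>[ASS]=>[[S]SS]=>[[{S}]SS]=>[[{A}]SS]=>[[{[S]}]SS]=>[[{[{}]}]SS]=>[[{[{}]}]AS]=>[[{[{}]}][]S]=>[[{[{}]}][]{S}]=>[[{[{}]}][]{{}}]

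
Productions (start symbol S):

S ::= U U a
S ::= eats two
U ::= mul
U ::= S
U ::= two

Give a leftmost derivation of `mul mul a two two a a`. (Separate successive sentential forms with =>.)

S => U U a   [S ::= U U a]
U U a => S U a   [U ::= S]
S U a => U U a U a   [S ::= U U a]
U U a U a => mul U a U a   [U ::= mul]
mul U a U a => mul mul a U a   [U ::= mul]
mul mul a U a => mul mul a S a   [U ::= S]
mul mul a S a => mul mul a U U a a   [S ::= U U a]
mul mul a U U a a => mul mul a two U a a   [U ::= two]
mul mul a two U a a => mul mul a two two a a   [U ::= two]

S => U U a => S U a => U U a U a => mul U a U a => mul mul a U a => mul mul a S a => mul mul a U U a a => mul mul a two U a a => mul mul a two two a a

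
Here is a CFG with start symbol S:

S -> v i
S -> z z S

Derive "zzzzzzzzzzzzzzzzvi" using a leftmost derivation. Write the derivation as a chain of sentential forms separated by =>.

S => zzS   [S -> z z S]
zzS => zzzzS   [S -> z z S]
zzzzS => zzzzzzS   [S -> z z S]
zzzzzzS => zzzzzzzzS   [S -> z z S]
zzzzzzzzS => zzzzzzzzzzS   [S -> z z S]
zzzzzzzzzzS => zzzzzzzzzzzzS   [S -> z z S]
zzzzzzzzzzzzS => zzzzzzzzzzzzzzS   [S -> z z S]
zzzzzzzzzzzzzzS => zzzzzzzzzzzzzzzzS   [S -> z z S]
zzzzzzzzzzzzzzzzS => zzzzzzzzzzzzzzzzvi   [S -> v i]

S => zzS => zzzzS => zzzzzzS => zzzzzzzzS => zzzzzzzzzzS => zzzzzzzzzzzzS => zzzzzzzzzzzzzzS => zzzzzzzzzzzzzzzzS => zzzzzzzzzzzzzzzzvi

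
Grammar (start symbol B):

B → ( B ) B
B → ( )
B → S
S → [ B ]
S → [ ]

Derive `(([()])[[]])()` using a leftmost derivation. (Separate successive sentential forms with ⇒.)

B ⇒ (B)B ⇒ ((B)B)B ⇒ ((S)B)B ⇒ (([B])B)B ⇒ (([()])B)B ⇒ (([()])S)B ⇒ (([()])[B])B ⇒ (([()])[S])B ⇒ (([()])[[]])B ⇒ (([()])[[]])()

B ⇒ (B)B   [B → ( B ) B]
(B)B ⇒ ((B)B)B   [B → ( B ) B]
((B)B)B ⇒ ((S)B)B   [B → S]
((S)B)B ⇒ (([B])B)B   [S → [ B ]]
(([B])B)B ⇒ (([()])B)B   [B → ( )]
(([()])B)B ⇒ (([()])S)B   [B → S]
(([()])S)B ⇒ (([()])[B])B   [S → [ B ]]
(([()])[B])B ⇒ (([()])[S])B   [B → S]
(([()])[S])B ⇒ (([()])[[]])B   [S → [ ]]
(([()])[[]])B ⇒ (([()])[[]])()   [B → ( )]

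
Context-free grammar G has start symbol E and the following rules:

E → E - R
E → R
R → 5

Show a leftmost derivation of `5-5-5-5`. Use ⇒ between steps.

E⇒E-R⇒E-R-R⇒E-R-R-R⇒R-R-R-R⇒5-R-R-R⇒5-5-R-R⇒5-5-5-R⇒5-5-5-5

E ⇒ E-R   [E → E - R]
E-R ⇒ E-R-R   [E → E - R]
E-R-R ⇒ E-R-R-R   [E → E - R]
E-R-R-R ⇒ R-R-R-R   [E → R]
R-R-R-R ⇒ 5-R-R-R   [R → 5]
5-R-R-R ⇒ 5-5-R-R   [R → 5]
5-5-R-R ⇒ 5-5-5-R   [R → 5]
5-5-5-R ⇒ 5-5-5-5   [R → 5]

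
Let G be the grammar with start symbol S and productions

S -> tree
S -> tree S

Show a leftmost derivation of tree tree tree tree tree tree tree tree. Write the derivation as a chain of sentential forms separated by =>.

S => tree S => tree tree S => tree tree tree S => tree tree tree tree S => tree tree tree tree tree S => tree tree tree tree tree tree S => tree tree tree tree tree tree tree S => tree tree tree tree tree tree tree tree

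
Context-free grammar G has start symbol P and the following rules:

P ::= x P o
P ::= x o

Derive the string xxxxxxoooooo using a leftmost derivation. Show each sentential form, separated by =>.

P => xPo   [P ::= x P o]
xPo => xxPoo   [P ::= x P o]
xxPoo => xxxPooo   [P ::= x P o]
xxxPooo => xxxxPoooo   [P ::= x P o]
xxxxPoooo => xxxxxPooooo   [P ::= x P o]
xxxxxPooooo => xxxxxxoooooo   [P ::= x o]

P => xPo => xxPoo => xxxPooo => xxxxPoooo => xxxxxPooooo => xxxxxxoooooo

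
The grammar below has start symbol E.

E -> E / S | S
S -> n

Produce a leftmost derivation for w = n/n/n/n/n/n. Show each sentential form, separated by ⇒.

E ⇒ E/S ⇒ E/S/S ⇒ E/S/S/S ⇒ E/S/S/S/S ⇒ E/S/S/S/S/S ⇒ S/S/S/S/S/S ⇒ n/S/S/S/S/S ⇒ n/n/S/S/S/S ⇒ n/n/n/S/S/S ⇒ n/n/n/n/S/S ⇒ n/n/n/n/n/S ⇒ n/n/n/n/n/n

E ⇒ E/S   [E -> E / S]
E/S ⇒ E/S/S   [E -> E / S]
E/S/S ⇒ E/S/S/S   [E -> E / S]
E/S/S/S ⇒ E/S/S/S/S   [E -> E / S]
E/S/S/S/S ⇒ E/S/S/S/S/S   [E -> E / S]
E/S/S/S/S/S ⇒ S/S/S/S/S/S   [E -> S]
S/S/S/S/S/S ⇒ n/S/S/S/S/S   [S -> n]
n/S/S/S/S/S ⇒ n/n/S/S/S/S   [S -> n]
n/n/S/S/S/S ⇒ n/n/n/S/S/S   [S -> n]
n/n/n/S/S/S ⇒ n/n/n/n/S/S   [S -> n]
n/n/n/n/S/S ⇒ n/n/n/n/n/S   [S -> n]
n/n/n/n/n/S ⇒ n/n/n/n/n/n   [S -> n]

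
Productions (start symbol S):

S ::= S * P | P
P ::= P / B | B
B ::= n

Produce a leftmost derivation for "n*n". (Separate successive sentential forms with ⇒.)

S⇒S*P⇒P*P⇒B*P⇒n*P⇒n*B⇒n*n

S ⇒ S*P   [S ::= S * P]
S*P ⇒ P*P   [S ::= P]
P*P ⇒ B*P   [P ::= B]
B*P ⇒ n*P   [B ::= n]
n*P ⇒ n*B   [P ::= B]
n*B ⇒ n*n   [B ::= n]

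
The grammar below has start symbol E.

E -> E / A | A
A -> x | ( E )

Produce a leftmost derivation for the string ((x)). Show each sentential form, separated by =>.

E => A => (E) => (A) => ((E)) => ((A)) => ((x))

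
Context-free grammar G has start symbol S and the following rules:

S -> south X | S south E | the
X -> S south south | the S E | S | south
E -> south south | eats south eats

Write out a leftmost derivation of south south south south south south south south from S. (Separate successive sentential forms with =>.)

S => S south E => S south E south E => south X south E south E => south south south E south E => south south south south south south E => south south south south south south south south

S => S south E   [S -> S south E]
S south E => S south E south E   [S -> S south E]
S south E south E => south X south E south E   [S -> south X]
south X south E south E => south south south E south E   [X -> south]
south south south E south E => south south south south south south E   [E -> south south]
south south south south south south E => south south south south south south south south   [E -> south south]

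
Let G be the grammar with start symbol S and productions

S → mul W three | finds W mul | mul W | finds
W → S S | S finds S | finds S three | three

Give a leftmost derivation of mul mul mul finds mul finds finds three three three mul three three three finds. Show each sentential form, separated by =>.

S => mul W => mul S S => mul mul W three S => mul mul S S three S => mul mul mul W S three S => mul mul mul finds S three S three S => mul mul mul finds mul W three three S three S => mul mul mul finds mul finds S three three three S three S => mul mul mul finds mul finds finds three three three S three S => mul mul mul finds mul finds finds three three three mul W three three S => mul mul mul finds mul finds finds three three three mul three three three S => mul mul mul finds mul finds finds three three three mul three three three finds

S => mul W   [S → mul W]
mul W => mul S S   [W → S S]
mul S S => mul mul W three S   [S → mul W three]
mul mul W three S => mul mul S S three S   [W → S S]
mul mul S S three S => mul mul mul W S three S   [S → mul W]
mul mul mul W S three S => mul mul mul finds S three S three S   [W → finds S three]
mul mul mul finds S three S three S => mul mul mul finds mul W three three S three S   [S → mul W three]
mul mul mul finds mul W three three S three S => mul mul mul finds mul finds S three three three S three S   [W → finds S three]
mul mul mul finds mul finds S three three three S three S => mul mul mul finds mul finds finds three three three S three S   [S → finds]
mul mul mul finds mul finds finds three three three S three S => mul mul mul finds mul finds finds three three three mul W three three S   [S → mul W three]
mul mul mul finds mul finds finds three three three mul W three three S => mul mul mul finds mul finds finds three three three mul three three three S   [W → three]
mul mul mul finds mul finds finds three three three mul three three three S => mul mul mul finds mul finds finds three three three mul three three three finds   [S → finds]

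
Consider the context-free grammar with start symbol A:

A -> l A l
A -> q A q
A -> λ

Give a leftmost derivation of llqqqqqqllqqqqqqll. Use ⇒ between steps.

A ⇒ lAl ⇒ llAll ⇒ llqAqll ⇒ llqqAqqll ⇒ llqqqAqqqll ⇒ llqqqqAqqqqll ⇒ llqqqqqAqqqqqll ⇒ llqqqqqqAqqqqqqll ⇒ llqqqqqqlAlqqqqqqll ⇒ llqqqqqqllqqqqqqll

A ⇒ lAl   [A -> l A l]
lAl ⇒ llAll   [A -> l A l]
llAll ⇒ llqAqll   [A -> q A q]
llqAqll ⇒ llqqAqqll   [A -> q A q]
llqqAqqll ⇒ llqqqAqqqll   [A -> q A q]
llqqqAqqqll ⇒ llqqqqAqqqqll   [A -> q A q]
llqqqqAqqqqll ⇒ llqqqqqAqqqqqll   [A -> q A q]
llqqqqqAqqqqqll ⇒ llqqqqqqAqqqqqqll   [A -> q A q]
llqqqqqqAqqqqqqll ⇒ llqqqqqqlAlqqqqqqll   [A -> l A l]
llqqqqqqlAlqqqqqqll ⇒ llqqqqqqllqqqqqqll   [A -> λ]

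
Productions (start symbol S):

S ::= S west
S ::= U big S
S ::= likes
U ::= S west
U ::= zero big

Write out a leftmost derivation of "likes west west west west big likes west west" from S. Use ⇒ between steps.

S ⇒ S west ⇒ U big S west ⇒ S west big S west ⇒ S west west big S west ⇒ S west west west big S west ⇒ S west west west west big S west ⇒ likes west west west west big S west ⇒ likes west west west west big S west west ⇒ likes west west west west big likes west west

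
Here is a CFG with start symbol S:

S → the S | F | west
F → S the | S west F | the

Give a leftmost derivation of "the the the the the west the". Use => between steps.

S => the S => the the S => the the the S => the the the the S => the the the the F => the the the the S west F => the the the the F west F => the the the the the west F => the the the the the west the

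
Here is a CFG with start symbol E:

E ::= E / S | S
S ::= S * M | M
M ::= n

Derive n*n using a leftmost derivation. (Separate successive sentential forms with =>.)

E => S   [E ::= S]
S => S*M   [S ::= S * M]
S*M => M*M   [S ::= M]
M*M => n*M   [M ::= n]
n*M => n*n   [M ::= n]

E=>S=>S*M=>M*M=>n*M=>n*n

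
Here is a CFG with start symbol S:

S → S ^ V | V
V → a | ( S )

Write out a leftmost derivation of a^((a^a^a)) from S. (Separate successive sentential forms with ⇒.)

S⇒S^V⇒V^V⇒a^V⇒a^(S)⇒a^(V)⇒a^((S))⇒a^((S^V))⇒a^((S^V^V))⇒a^((V^V^V))⇒a^((a^V^V))⇒a^((a^a^V))⇒a^((a^a^a))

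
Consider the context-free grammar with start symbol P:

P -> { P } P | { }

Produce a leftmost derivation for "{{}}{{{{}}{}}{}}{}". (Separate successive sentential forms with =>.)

P => {P}P   [P -> { P } P]
{P}P => {{}}P   [P -> { }]
{{}}P => {{}}{P}P   [P -> { P } P]
{{}}{P}P => {{}}{{P}P}P   [P -> { P } P]
{{}}{{P}P}P => {{}}{{{P}P}P}P   [P -> { P } P]
{{}}{{{P}P}P}P => {{}}{{{{}}P}P}P   [P -> { }]
{{}}{{{{}}P}P}P => {{}}{{{{}}{}}P}P   [P -> { }]
{{}}{{{{}}{}}P}P => {{}}{{{{}}{}}{}}P   [P -> { }]
{{}}{{{{}}{}}{}}P => {{}}{{{{}}{}}{}}{}   [P -> { }]

P=>{P}P=>{{}}P=>{{}}{P}P=>{{}}{{P}P}P=>{{}}{{{P}P}P}P=>{{}}{{{{}}P}P}P=>{{}}{{{{}}{}}P}P=>{{}}{{{{}}{}}{}}P=>{{}}{{{{}}{}}{}}{}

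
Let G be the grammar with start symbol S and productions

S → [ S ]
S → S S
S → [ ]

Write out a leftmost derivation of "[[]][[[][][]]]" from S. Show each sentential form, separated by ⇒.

S ⇒ SS   [S → S S]
SS ⇒ [S]S   [S → [ S ]]
[S]S ⇒ [[]]S   [S → [ ]]
[[]]S ⇒ [[]][S]   [S → [ S ]]
[[]][S] ⇒ [[]][[S]]   [S → [ S ]]
[[]][[S]] ⇒ [[]][[SS]]   [S → S S]
[[]][[SS]] ⇒ [[]][[SSS]]   [S → S S]
[[]][[SSS]] ⇒ [[]][[[]SS]]   [S → [ ]]
[[]][[[]SS]] ⇒ [[]][[[][]S]]   [S → [ ]]
[[]][[[][]S]] ⇒ [[]][[[][][]]]   [S → [ ]]

S⇒SS⇒[S]S⇒[[]]S⇒[[]][S]⇒[[]][[S]]⇒[[]][[SS]]⇒[[]][[SSS]]⇒[[]][[[]SS]]⇒[[]][[[][]S]]⇒[[]][[[][][]]]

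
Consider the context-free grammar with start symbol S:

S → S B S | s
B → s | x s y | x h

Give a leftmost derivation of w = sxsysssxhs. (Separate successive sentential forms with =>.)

S => SBS => SBSBS => SBSBSBS => sBSBSBS => sxsySBSBS => sxsysBSBS => sxsyssSBS => sxsysssBS => sxsysssxhS => sxsysssxhs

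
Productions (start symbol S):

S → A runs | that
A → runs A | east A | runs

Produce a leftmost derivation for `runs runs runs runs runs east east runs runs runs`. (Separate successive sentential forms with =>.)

S => A runs => runs A runs => runs runs A runs => runs runs runs A runs => runs runs runs runs A runs => runs runs runs runs runs A runs => runs runs runs runs runs east A runs => runs runs runs runs runs east east A runs => runs runs runs runs runs east east runs A runs => runs runs runs runs runs east east runs runs runs

S => A runs   [S → A runs]
A runs => runs A runs   [A → runs A]
runs A runs => runs runs A runs   [A → runs A]
runs runs A runs => runs runs runs A runs   [A → runs A]
runs runs runs A runs => runs runs runs runs A runs   [A → runs A]
runs runs runs runs A runs => runs runs runs runs runs A runs   [A → runs A]
runs runs runs runs runs A runs => runs runs runs runs runs east A runs   [A → east A]
runs runs runs runs runs east A runs => runs runs runs runs runs east east A runs   [A → east A]
runs runs runs runs runs east east A runs => runs runs runs runs runs east east runs A runs   [A → runs A]
runs runs runs runs runs east east runs A runs => runs runs runs runs runs east east runs runs runs   [A → runs]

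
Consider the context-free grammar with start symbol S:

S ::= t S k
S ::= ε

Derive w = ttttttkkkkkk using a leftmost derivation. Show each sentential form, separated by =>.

S => tSk => ttSkk => tttSkkk => ttttSkkkk => tttttSkkkkk => ttttttSkkkkkk => ttttttkkkkkk

S => tSk   [S ::= t S k]
tSk => ttSkk   [S ::= t S k]
ttSkk => tttSkkk   [S ::= t S k]
tttSkkk => ttttSkkkk   [S ::= t S k]
ttttSkkkk => tttttSkkkkk   [S ::= t S k]
tttttSkkkkk => ttttttSkkkkkk   [S ::= t S k]
ttttttSkkkkkk => ttttttkkkkkk   [S ::= ε]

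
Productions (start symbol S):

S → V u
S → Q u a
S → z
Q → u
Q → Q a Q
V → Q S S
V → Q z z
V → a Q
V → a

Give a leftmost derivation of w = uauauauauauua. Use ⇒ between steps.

S ⇒ Qua   [S → Q u a]
Qua ⇒ QaQua   [Q → Q a Q]
QaQua ⇒ QaQaQua   [Q → Q a Q]
QaQaQua ⇒ QaQaQaQua   [Q → Q a Q]
QaQaQaQua ⇒ QaQaQaQaQua   [Q → Q a Q]
QaQaQaQaQua ⇒ QaQaQaQaQaQua   [Q → Q a Q]
QaQaQaQaQaQua ⇒ uaQaQaQaQaQua   [Q → u]
uaQaQaQaQaQua ⇒ uauaQaQaQaQua   [Q → u]
uauaQaQaQaQua ⇒ uauauaQaQaQua   [Q → u]
uauauaQaQaQua ⇒ uauauauaQaQua   [Q → u]
uauauauaQaQua ⇒ uauauauauaQua   [Q → u]
uauauauauaQua ⇒ uauauauauauua   [Q → u]

S ⇒ Qua ⇒ QaQua ⇒ QaQaQua ⇒ QaQaQaQua ⇒ QaQaQaQaQua ⇒ QaQaQaQaQaQua ⇒ uaQaQaQaQaQua ⇒ uauaQaQaQaQua ⇒ uauauaQaQaQua ⇒ uauauauaQaQua ⇒ uauauauauaQua ⇒ uauauauauauua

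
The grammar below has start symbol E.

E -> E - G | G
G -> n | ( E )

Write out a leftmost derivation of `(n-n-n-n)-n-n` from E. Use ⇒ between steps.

E ⇒ E-G ⇒ E-G-G ⇒ G-G-G ⇒ (E)-G-G ⇒ (E-G)-G-G ⇒ (E-G-G)-G-G ⇒ (E-G-G-G)-G-G ⇒ (G-G-G-G)-G-G ⇒ (n-G-G-G)-G-G ⇒ (n-n-G-G)-G-G ⇒ (n-n-n-G)-G-G ⇒ (n-n-n-n)-G-G ⇒ (n-n-n-n)-n-G ⇒ (n-n-n-n)-n-n

E ⇒ E-G   [E -> E - G]
E-G ⇒ E-G-G   [E -> E - G]
E-G-G ⇒ G-G-G   [E -> G]
G-G-G ⇒ (E)-G-G   [G -> ( E )]
(E)-G-G ⇒ (E-G)-G-G   [E -> E - G]
(E-G)-G-G ⇒ (E-G-G)-G-G   [E -> E - G]
(E-G-G)-G-G ⇒ (E-G-G-G)-G-G   [E -> E - G]
(E-G-G-G)-G-G ⇒ (G-G-G-G)-G-G   [E -> G]
(G-G-G-G)-G-G ⇒ (n-G-G-G)-G-G   [G -> n]
(n-G-G-G)-G-G ⇒ (n-n-G-G)-G-G   [G -> n]
(n-n-G-G)-G-G ⇒ (n-n-n-G)-G-G   [G -> n]
(n-n-n-G)-G-G ⇒ (n-n-n-n)-G-G   [G -> n]
(n-n-n-n)-G-G ⇒ (n-n-n-n)-n-G   [G -> n]
(n-n-n-n)-n-G ⇒ (n-n-n-n)-n-n   [G -> n]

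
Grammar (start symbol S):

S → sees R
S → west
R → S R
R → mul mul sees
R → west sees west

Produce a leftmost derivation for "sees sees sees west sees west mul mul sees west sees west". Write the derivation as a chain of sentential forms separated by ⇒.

S ⇒ sees R ⇒ sees S R ⇒ sees sees R R ⇒ sees sees S R R ⇒ sees sees sees R R R ⇒ sees sees sees west sees west R R ⇒ sees sees sees west sees west mul mul sees R ⇒ sees sees sees west sees west mul mul sees west sees west

S ⇒ sees R   [S → sees R]
sees R ⇒ sees S R   [R → S R]
sees S R ⇒ sees sees R R   [S → sees R]
sees sees R R ⇒ sees sees S R R   [R → S R]
sees sees S R R ⇒ sees sees sees R R R   [S → sees R]
sees sees sees R R R ⇒ sees sees sees west sees west R R   [R → west sees west]
sees sees sees west sees west R R ⇒ sees sees sees west sees west mul mul sees R   [R → mul mul sees]
sees sees sees west sees west mul mul sees R ⇒ sees sees sees west sees west mul mul sees west sees west   [R → west sees west]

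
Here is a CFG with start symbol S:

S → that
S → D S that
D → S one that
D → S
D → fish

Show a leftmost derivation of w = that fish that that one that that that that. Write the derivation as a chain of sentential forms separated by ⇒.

S ⇒ D S that ⇒ S S that ⇒ that S that ⇒ that D S that that ⇒ that S one that S that that ⇒ that D S that one that S that that ⇒ that fish S that one that S that that ⇒ that fish that that one that S that that ⇒ that fish that that one that that that that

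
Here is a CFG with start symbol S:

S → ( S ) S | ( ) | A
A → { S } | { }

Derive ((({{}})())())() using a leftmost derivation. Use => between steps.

S => (S)S => ((S)S)S => (((S)S)S)S => (((A)S)S)S => ((({S})S)S)S => ((({A})S)S)S => ((({{}})S)S)S => ((({{}})())S)S => ((({{}})())())S => ((({{}})())())()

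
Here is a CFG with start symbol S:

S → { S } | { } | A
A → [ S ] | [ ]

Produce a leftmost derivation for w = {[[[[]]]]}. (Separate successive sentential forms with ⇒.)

S ⇒ {S}   [S → { S }]
{S} ⇒ {A}   [S → A]
{A} ⇒ {[S]}   [A → [ S ]]
{[S]} ⇒ {[A]}   [S → A]
{[A]} ⇒ {[[S]]}   [A → [ S ]]
{[[S]]} ⇒ {[[A]]}   [S → A]
{[[A]]} ⇒ {[[[S]]]}   [A → [ S ]]
{[[[S]]]} ⇒ {[[[A]]]}   [S → A]
{[[[A]]]} ⇒ {[[[[]]]]}   [A → [ ]]

S⇒{S}⇒{A}⇒{[S]}⇒{[A]}⇒{[[S]]}⇒{[[A]]}⇒{[[[S]]]}⇒{[[[A]]]}⇒{[[[[]]]]}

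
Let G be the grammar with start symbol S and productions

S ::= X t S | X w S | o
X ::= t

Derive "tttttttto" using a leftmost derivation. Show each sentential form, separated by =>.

S => XtS   [S ::= X t S]
XtS => ttS   [X ::= t]
ttS => ttXtS   [S ::= X t S]
ttXtS => ttttS   [X ::= t]
ttttS => ttttXtS   [S ::= X t S]
ttttXtS => ttttttS   [X ::= t]
ttttttS => ttttttXtS   [S ::= X t S]
ttttttXtS => ttttttttS   [X ::= t]
ttttttttS => tttttttto   [S ::= o]

S=>XtS=>ttS=>ttXtS=>ttttS=>ttttXtS=>ttttttS=>ttttttXtS=>ttttttttS=>tttttttto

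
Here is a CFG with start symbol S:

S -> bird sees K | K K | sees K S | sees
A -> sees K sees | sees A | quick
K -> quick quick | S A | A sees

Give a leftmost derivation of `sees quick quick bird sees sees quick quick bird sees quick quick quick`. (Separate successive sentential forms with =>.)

S => sees K S => sees quick quick S => sees quick quick bird sees K => sees quick quick bird sees S A => sees quick quick bird sees sees K S A => sees quick quick bird sees sees quick quick S A => sees quick quick bird sees sees quick quick bird sees K A => sees quick quick bird sees sees quick quick bird sees quick quick A => sees quick quick bird sees sees quick quick bird sees quick quick quick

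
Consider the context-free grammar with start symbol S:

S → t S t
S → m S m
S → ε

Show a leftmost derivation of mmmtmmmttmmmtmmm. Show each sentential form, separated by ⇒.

S ⇒ mSm   [S → m S m]
mSm ⇒ mmSmm   [S → m S m]
mmSmm ⇒ mmmSmmm   [S → m S m]
mmmSmmm ⇒ mmmtStmmm   [S → t S t]
mmmtStmmm ⇒ mmmtmSmtmmm   [S → m S m]
mmmtmSmtmmm ⇒ mmmtmmSmmtmmm   [S → m S m]
mmmtmmSmmtmmm ⇒ mmmtmmmSmmmtmmm   [S → m S m]
mmmtmmmSmmmtmmm ⇒ mmmtmmmtStmmmtmmm   [S → t S t]
mmmtmmmtStmmmtmmm ⇒ mmmtmmmttmmmtmmm   [S → ε]

S ⇒ mSm ⇒ mmSmm ⇒ mmmSmmm ⇒ mmmtStmmm ⇒ mmmtmSmtmmm ⇒ mmmtmmSmmtmmm ⇒ mmmtmmmSmmmtmmm ⇒ mmmtmmmtStmmmtmmm ⇒ mmmtmmmttmmmtmmm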